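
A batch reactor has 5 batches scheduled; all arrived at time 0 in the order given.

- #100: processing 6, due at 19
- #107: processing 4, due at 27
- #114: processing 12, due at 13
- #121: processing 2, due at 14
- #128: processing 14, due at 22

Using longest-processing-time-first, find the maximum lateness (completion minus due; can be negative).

24

LPT (decreasing processing time): #128 #114 #100 #107 #121.
#128: 0→14, due 22, lateness -8
#114: 14→26, due 13, lateness 13
#100: 26→32, due 19, lateness 13
#107: 32→36, due 27, lateness 9
#121: 36→38, due 14, lateness 24
Maximum = 24.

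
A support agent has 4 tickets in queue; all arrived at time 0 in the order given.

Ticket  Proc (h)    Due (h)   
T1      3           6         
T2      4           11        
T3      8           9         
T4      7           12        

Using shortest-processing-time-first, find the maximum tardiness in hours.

SPT (increasing processing time): T1 T2 T4 T3.
T1: 0→3, due 6, tardiness 0
T2: 3→7, due 11, tardiness 0
T4: 7→14, due 12, tardiness 2
T3: 14→22, due 9, tardiness 13
Maximum = 13.

13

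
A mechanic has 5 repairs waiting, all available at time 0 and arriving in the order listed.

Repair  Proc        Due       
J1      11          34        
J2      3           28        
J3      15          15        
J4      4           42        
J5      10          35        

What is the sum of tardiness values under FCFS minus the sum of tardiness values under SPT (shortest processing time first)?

-6

FIFO (arrival order): J1 J2 J3 J4 J5.
J1: 0→11, due 34, tardiness 0
J2: 11→14, due 28, tardiness 0
J3: 14→29, due 15, tardiness 14
J4: 29→33, due 42, tardiness 0
J5: 33→43, due 35, tardiness 8
Sum = 0+0+14+0+8 = 22.
SPT (increasing processing time): J2 J4 J5 J1 J3.
J2: 0→3, due 28, tardiness 0
J4: 3→7, due 42, tardiness 0
J5: 7→17, due 35, tardiness 0
J1: 17→28, due 34, tardiness 0
J3: 28→43, due 15, tardiness 28
Sum = 0+0+0+0+28 = 28.
Difference = 22 − 28 = -6.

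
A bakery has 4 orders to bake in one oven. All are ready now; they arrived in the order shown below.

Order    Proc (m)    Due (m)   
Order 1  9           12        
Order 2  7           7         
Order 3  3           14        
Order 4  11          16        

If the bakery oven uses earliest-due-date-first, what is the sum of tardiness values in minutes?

EDD (increasing due date): Order 2 Order 1 Order 3 Order 4.
Order 2: 0→7, due 7, tardiness 0
Order 1: 7→16, due 12, tardiness 4
Order 3: 16→19, due 14, tardiness 5
Order 4: 19→30, due 16, tardiness 14
Sum = 0+4+5+14 = 23.

23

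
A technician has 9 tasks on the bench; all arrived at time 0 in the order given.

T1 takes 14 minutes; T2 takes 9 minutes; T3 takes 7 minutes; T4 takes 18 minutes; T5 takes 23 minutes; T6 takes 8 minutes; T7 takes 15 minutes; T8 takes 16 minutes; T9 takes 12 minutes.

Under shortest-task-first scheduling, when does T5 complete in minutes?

SPT (increasing processing time): T3 T6 T2 T9 T1 T7 T8 T4 T5.
T3: 0→7
T6: 7→15
T2: 15→24
T9: 24→36
T1: 36→50
T7: 50→65
T8: 65→81
T4: 81→99
T5: 99→122

122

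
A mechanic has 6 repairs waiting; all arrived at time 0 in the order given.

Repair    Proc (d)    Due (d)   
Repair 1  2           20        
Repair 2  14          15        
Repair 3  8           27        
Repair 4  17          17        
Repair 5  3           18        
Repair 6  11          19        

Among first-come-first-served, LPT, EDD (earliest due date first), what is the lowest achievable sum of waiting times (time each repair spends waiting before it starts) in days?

127

FIFO (arrival order): Repair 1 Repair 2 Repair 3 Repair 4 Repair 5 Repair 6.
Repair 1: waits 0, runs 0→2
Repair 2: waits 2, runs 2→16
Repair 3: waits 16, runs 16→24
Repair 4: waits 24, runs 24→41
Repair 5: waits 41, runs 41→44
Repair 6: waits 44, runs 44→55
Sum = 0+2+16+24+41+44 = 127.
LPT (decreasing processing time): Repair 4 Repair 2 Repair 6 Repair 3 Repair 5 Repair 1.
Repair 4: waits 0, runs 0→17
Repair 2: waits 17, runs 17→31
Repair 6: waits 31, runs 31→42
Repair 3: waits 42, runs 42→50
Repair 5: waits 50, runs 50→53
Repair 1: waits 53, runs 53→55
Sum = 0+17+31+42+50+53 = 193.
EDD (increasing due date): Repair 2 Repair 4 Repair 5 Repair 6 Repair 1 Repair 3.
Repair 2: waits 0, runs 0→14
Repair 4: waits 14, runs 14→31
Repair 5: waits 31, runs 31→34
Repair 6: waits 34, runs 34→45
Repair 1: waits 45, runs 45→47
Repair 3: waits 47, runs 47→55
Sum = 0+14+31+34+45+47 = 171.
FIFO 127, LPT 193, EDD 171 → minimum 127.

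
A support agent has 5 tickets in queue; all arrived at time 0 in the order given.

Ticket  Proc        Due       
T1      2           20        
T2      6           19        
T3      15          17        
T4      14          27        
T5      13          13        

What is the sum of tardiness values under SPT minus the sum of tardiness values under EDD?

SPT (increasing processing time): T1 T2 T5 T4 T3.
T1: 0→2, due 20, tardiness 0
T2: 2→8, due 19, tardiness 0
T5: 8→21, due 13, tardiness 8
T4: 21→35, due 27, tardiness 8
T3: 35→50, due 17, tardiness 33
Sum = 0+0+8+8+33 = 49.
EDD (increasing due date): T5 T3 T2 T1 T4.
T5: 0→13, due 13, tardiness 0
T3: 13→28, due 17, tardiness 11
T2: 28→34, due 19, tardiness 15
T1: 34→36, due 20, tardiness 16
T4: 36→50, due 27, tardiness 23
Sum = 0+11+15+16+23 = 65.
Difference = 49 − 65 = -16.

-16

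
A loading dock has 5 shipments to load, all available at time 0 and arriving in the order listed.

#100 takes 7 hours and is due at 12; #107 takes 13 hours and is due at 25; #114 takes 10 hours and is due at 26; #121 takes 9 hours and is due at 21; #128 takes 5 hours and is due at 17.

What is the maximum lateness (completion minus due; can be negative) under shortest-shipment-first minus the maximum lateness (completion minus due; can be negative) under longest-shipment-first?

-8

SPT (increasing processing time): #128 #100 #121 #114 #107.
#128: 0→5, due 17, lateness -12
#100: 5→12, due 12, lateness 0
#121: 12→21, due 21, lateness 0
#114: 21→31, due 26, lateness 5
#107: 31→44, due 25, lateness 19
Maximum = 19.
LPT (decreasing processing time): #107 #114 #121 #100 #128.
#107: 0→13, due 25, lateness -12
#114: 13→23, due 26, lateness -3
#121: 23→32, due 21, lateness 11
#100: 32→39, due 12, lateness 27
#128: 39→44, due 17, lateness 27
Maximum = 27.
Difference = 19 − 27 = -8.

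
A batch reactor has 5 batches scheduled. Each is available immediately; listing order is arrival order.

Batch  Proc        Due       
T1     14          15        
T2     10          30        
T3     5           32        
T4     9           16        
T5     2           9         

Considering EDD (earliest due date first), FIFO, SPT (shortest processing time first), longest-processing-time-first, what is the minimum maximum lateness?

EDD (increasing due date): T5 T1 T4 T2 T3.
T5: 0→2, due 9, lateness -7
T1: 2→16, due 15, lateness 1
T4: 16→25, due 16, lateness 9
T2: 25→35, due 30, lateness 5
T3: 35→40, due 32, lateness 8
Maximum = 9.
FIFO (arrival order): T1 T2 T3 T4 T5.
T1: 0→14, due 15, lateness -1
T2: 14→24, due 30, lateness -6
T3: 24→29, due 32, lateness -3
T4: 29→38, due 16, lateness 22
T5: 38→40, due 9, lateness 31
Maximum = 31.
SPT (increasing processing time): T5 T3 T4 T2 T1.
T5: 0→2, due 9, lateness -7
T3: 2→7, due 32, lateness -25
T4: 7→16, due 16, lateness 0
T2: 16→26, due 30, lateness -4
T1: 26→40, due 15, lateness 25
Maximum = 25.
LPT (decreasing processing time): T1 T2 T4 T3 T5.
T1: 0→14, due 15, lateness -1
T2: 14→24, due 30, lateness -6
T4: 24→33, due 16, lateness 17
T3: 33→38, due 32, lateness 6
T5: 38→40, due 9, lateness 31
Maximum = 31.
EDD 9, FIFO 31, SPT 25, LPT 31 → minimum 9.

9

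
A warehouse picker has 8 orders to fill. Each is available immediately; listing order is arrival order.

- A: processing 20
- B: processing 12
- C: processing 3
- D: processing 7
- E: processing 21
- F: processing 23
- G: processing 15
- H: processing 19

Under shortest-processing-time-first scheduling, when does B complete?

22

SPT (increasing processing time): C D B G H A E F.
C: 0→3
D: 3→10
B: 10→22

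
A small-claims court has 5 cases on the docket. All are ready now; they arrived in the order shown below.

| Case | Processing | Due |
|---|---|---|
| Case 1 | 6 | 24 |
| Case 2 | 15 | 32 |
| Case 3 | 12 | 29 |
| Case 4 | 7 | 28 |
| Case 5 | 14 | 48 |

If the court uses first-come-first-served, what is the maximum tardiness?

FIFO (arrival order): Case 1 Case 2 Case 3 Case 4 Case 5.
Case 1: 0→6, due 24, tardiness 0
Case 2: 6→21, due 32, tardiness 0
Case 3: 21→33, due 29, tardiness 4
Case 4: 33→40, due 28, tardiness 12
Case 5: 40→54, due 48, tardiness 6
Maximum = 12.

12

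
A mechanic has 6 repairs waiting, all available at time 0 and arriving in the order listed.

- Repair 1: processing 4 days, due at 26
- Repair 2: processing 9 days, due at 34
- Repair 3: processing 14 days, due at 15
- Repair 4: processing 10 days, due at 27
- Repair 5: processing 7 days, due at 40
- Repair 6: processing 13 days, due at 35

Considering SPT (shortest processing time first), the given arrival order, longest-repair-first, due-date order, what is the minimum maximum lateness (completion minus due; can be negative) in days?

SPT (increasing processing time): Repair 1 Repair 5 Repair 2 Repair 4 Repair 6 Repair 3.
Repair 1: 0→4, due 26, lateness -22
Repair 5: 4→11, due 40, lateness -29
Repair 2: 11→20, due 34, lateness -14
Repair 4: 20→30, due 27, lateness 3
Repair 6: 30→43, due 35, lateness 8
Repair 3: 43→57, due 15, lateness 42
Maximum = 42.
FIFO (arrival order): Repair 1 Repair 2 Repair 3 Repair 4 Repair 5 Repair 6.
Repair 1: 0→4, due 26, lateness -22
Repair 2: 4→13, due 34, lateness -21
Repair 3: 13→27, due 15, lateness 12
Repair 4: 27→37, due 27, lateness 10
Repair 5: 37→44, due 40, lateness 4
Repair 6: 44→57, due 35, lateness 22
Maximum = 22.
LPT (decreasing processing time): Repair 3 Repair 6 Repair 4 Repair 2 Repair 5 Repair 1.
Repair 3: 0→14, due 15, lateness -1
Repair 6: 14→27, due 35, lateness -8
Repair 4: 27→37, due 27, lateness 10
Repair 2: 37→46, due 34, lateness 12
Repair 5: 46→53, due 40, lateness 13
Repair 1: 53→57, due 26, lateness 31
Maximum = 31.
EDD (increasing due date): Repair 3 Repair 1 Repair 4 Repair 2 Repair 6 Repair 5.
Repair 3: 0→14, due 15, lateness -1
Repair 1: 14→18, due 26, lateness -8
Repair 4: 18→28, due 27, lateness 1
Repair 2: 28→37, due 34, lateness 3
Repair 6: 37→50, due 35, lateness 15
Repair 5: 50→57, due 40, lateness 17
Maximum = 17.
SPT 42, FIFO 22, LPT 31, EDD 17 → minimum 17.

17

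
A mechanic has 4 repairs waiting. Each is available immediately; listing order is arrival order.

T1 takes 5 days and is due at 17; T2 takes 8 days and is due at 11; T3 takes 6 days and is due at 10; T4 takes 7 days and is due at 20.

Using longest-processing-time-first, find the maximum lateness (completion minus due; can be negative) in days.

11

LPT (decreasing processing time): T2 T4 T3 T1.
T2: 0→8, due 11, lateness -3
T4: 8→15, due 20, lateness -5
T3: 15→21, due 10, lateness 11
T1: 21→26, due 17, lateness 9
Maximum = 11.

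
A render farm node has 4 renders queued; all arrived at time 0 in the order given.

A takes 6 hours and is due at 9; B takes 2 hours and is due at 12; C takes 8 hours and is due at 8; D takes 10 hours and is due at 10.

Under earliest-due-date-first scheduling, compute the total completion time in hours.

EDD (increasing due date): C A D B.
C: 0→8
A: 8→14
D: 14→24
B: 24→26
Sum = 8+14+24+26 = 72.

72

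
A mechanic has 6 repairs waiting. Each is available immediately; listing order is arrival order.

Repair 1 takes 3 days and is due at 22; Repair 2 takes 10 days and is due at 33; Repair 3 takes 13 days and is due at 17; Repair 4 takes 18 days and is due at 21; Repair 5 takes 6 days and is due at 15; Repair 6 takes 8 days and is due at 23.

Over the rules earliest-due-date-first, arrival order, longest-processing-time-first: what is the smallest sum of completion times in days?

194

EDD (increasing due date): Repair 5 Repair 3 Repair 4 Repair 1 Repair 6 Repair 2.
Repair 5: 0→6
Repair 3: 6→19
Repair 4: 19→37
Repair 1: 37→40
Repair 6: 40→48
Repair 2: 48→58
Sum = 6+19+37+40+48+58 = 208.
FIFO (arrival order): Repair 1 Repair 2 Repair 3 Repair 4 Repair 5 Repair 6.
Repair 1: 0→3
Repair 2: 3→13
Repair 3: 13→26
Repair 4: 26→44
Repair 5: 44→50
Repair 6: 50→58
Sum = 3+13+26+44+50+58 = 194.
LPT (decreasing processing time): Repair 4 Repair 3 Repair 2 Repair 6 Repair 5 Repair 1.
Repair 4: 0→18
Repair 3: 18→31
Repair 2: 31→41
Repair 6: 41→49
Repair 5: 49→55
Repair 1: 55→58
Sum = 18+31+41+49+55+58 = 252.
EDD 208, FIFO 194, LPT 252 → minimum 194.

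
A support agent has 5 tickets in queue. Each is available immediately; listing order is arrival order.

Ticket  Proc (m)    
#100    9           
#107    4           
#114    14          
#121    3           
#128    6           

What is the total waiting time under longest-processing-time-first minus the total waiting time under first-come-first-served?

LPT (decreasing processing time): #114 #100 #128 #107 #121.
#114: waits 0, runs 0→14
#100: waits 14, runs 14→23
#128: waits 23, runs 23→29
#107: waits 29, runs 29→33
#121: waits 33, runs 33→36
Sum = 0+14+23+29+33 = 99.
FIFO (arrival order): #100 #107 #114 #121 #128.
#100: waits 0, runs 0→9
#107: waits 9, runs 9→13
#114: waits 13, runs 13→27
#121: waits 27, runs 27→30
#128: waits 30, runs 30→36
Sum = 0+9+13+27+30 = 79.
Difference = 99 − 79 = 20.

20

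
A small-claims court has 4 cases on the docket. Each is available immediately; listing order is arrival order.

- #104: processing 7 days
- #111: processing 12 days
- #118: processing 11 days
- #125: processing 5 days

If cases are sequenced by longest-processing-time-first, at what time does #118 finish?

LPT (decreasing processing time): #111 #118 #104 #125.
#111: 0→12
#118: 12→23

23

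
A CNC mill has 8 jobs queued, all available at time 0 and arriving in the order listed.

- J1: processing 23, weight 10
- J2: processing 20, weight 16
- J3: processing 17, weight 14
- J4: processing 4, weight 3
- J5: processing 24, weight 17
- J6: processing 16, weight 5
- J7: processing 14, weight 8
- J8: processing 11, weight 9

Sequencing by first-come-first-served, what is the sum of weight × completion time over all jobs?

6071

FIFO (arrival order): J1 J2 J3 J4 J5 J6 J7 J8.
J1: finishes 23, weight 10, w·C = 230
J2: finishes 43, weight 16, w·C = 688
J3: finishes 60, weight 14, w·C = 840
J4: finishes 64, weight 3, w·C = 192
J5: finishes 88, weight 17, w·C = 1496
J6: finishes 104, weight 5, w·C = 520
J7: finishes 118, weight 8, w·C = 944
J8: finishes 129, weight 9, w·C = 1161
Sum = 230+688+840+192+1496+520+944+1161 = 6071.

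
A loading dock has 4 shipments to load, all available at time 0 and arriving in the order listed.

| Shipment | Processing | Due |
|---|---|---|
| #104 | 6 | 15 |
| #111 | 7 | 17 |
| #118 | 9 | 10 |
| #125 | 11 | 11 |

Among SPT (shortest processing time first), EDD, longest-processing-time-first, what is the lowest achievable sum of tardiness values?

SPT (increasing processing time): #104 #111 #118 #125.
#104: 0→6, due 15, tardiness 0
#111: 6→13, due 17, tardiness 0
#118: 13→22, due 10, tardiness 12
#125: 22→33, due 11, tardiness 22
Sum = 0+0+12+22 = 34.
EDD (increasing due date): #118 #125 #104 #111.
#118: 0→9, due 10, tardiness 0
#125: 9→20, due 11, tardiness 9
#104: 20→26, due 15, tardiness 11
#111: 26→33, due 17, tardiness 16
Sum = 0+9+11+16 = 36.
LPT (decreasing processing time): #125 #118 #111 #104.
#125: 0→11, due 11, tardiness 0
#118: 11→20, due 10, tardiness 10
#111: 20→27, due 17, tardiness 10
#104: 27→33, due 15, tardiness 18
Sum = 0+10+10+18 = 38.
SPT 34, EDD 36, LPT 38 → minimum 34.

34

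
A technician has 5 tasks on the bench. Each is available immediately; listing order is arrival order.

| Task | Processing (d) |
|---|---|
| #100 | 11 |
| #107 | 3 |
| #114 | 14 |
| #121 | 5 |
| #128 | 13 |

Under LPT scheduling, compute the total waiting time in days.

LPT (decreasing processing time): #114 #128 #100 #121 #107.
#114: waits 0, runs 0→14
#128: waits 14, runs 14→27
#100: waits 27, runs 27→38
#121: waits 38, runs 38→43
#107: waits 43, runs 43→46
Sum = 0+14+27+38+43 = 122.

122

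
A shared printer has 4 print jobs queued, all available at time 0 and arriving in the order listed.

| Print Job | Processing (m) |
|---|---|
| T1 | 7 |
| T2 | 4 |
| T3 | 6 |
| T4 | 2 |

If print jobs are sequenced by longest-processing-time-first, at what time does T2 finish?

17

LPT (decreasing processing time): T1 T3 T2 T4.
T1: 0→7
T3: 7→13
T2: 13→17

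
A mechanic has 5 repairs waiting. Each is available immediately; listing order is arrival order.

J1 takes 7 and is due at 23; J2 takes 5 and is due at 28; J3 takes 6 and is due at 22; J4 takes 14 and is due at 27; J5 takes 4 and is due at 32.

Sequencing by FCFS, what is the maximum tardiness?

FIFO (arrival order): J1 J2 J3 J4 J5.
J1: 0→7, due 23, tardiness 0
J2: 7→12, due 28, tardiness 0
J3: 12→18, due 22, tardiness 0
J4: 18→32, due 27, tardiness 5
J5: 32→36, due 32, tardiness 4
Maximum = 5.

5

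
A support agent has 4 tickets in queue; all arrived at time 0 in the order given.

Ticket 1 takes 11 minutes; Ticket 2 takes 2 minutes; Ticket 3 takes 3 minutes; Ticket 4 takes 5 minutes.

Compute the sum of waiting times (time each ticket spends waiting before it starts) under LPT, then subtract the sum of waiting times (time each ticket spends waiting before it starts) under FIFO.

LPT (decreasing processing time): Ticket 1 Ticket 4 Ticket 3 Ticket 2.
Ticket 1: waits 0, runs 0→11
Ticket 4: waits 11, runs 11→16
Ticket 3: waits 16, runs 16→19
Ticket 2: waits 19, runs 19→21
Sum = 0+11+16+19 = 46.
FIFO (arrival order): Ticket 1 Ticket 2 Ticket 3 Ticket 4.
Ticket 1: waits 0, runs 0→11
Ticket 2: waits 11, runs 11→13
Ticket 3: waits 13, runs 13→16
Ticket 4: waits 16, runs 16→21
Sum = 0+11+13+16 = 40.
Difference = 46 − 40 = 6.

6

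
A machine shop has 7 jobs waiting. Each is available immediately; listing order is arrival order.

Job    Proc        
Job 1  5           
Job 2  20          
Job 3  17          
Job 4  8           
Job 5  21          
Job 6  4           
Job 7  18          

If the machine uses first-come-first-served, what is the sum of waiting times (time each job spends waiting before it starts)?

268

FIFO (arrival order): Job 1 Job 2 Job 3 Job 4 Job 5 Job 6 Job 7.
Job 1: waits 0, runs 0→5
Job 2: waits 5, runs 5→25
Job 3: waits 25, runs 25→42
Job 4: waits 42, runs 42→50
Job 5: waits 50, runs 50→71
Job 6: waits 71, runs 71→75
Job 7: waits 75, runs 75→93
Sum = 0+5+25+42+50+71+75 = 268.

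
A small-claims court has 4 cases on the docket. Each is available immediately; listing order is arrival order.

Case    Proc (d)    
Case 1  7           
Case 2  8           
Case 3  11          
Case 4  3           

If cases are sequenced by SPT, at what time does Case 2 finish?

18

SPT (increasing processing time): Case 4 Case 1 Case 2 Case 3.
Case 4: 0→3
Case 1: 3→10
Case 2: 10→18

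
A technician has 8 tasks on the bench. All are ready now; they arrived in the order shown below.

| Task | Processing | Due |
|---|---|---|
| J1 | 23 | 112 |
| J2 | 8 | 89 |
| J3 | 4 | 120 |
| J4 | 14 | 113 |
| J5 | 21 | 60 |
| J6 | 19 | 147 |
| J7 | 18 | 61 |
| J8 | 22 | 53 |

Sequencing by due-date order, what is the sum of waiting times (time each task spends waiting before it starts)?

503

EDD (increasing due date): J8 J5 J7 J2 J1 J4 J3 J6.
J8: waits 0, runs 0→22
J5: waits 22, runs 22→43
J7: waits 43, runs 43→61
J2: waits 61, runs 61→69
J1: waits 69, runs 69→92
J4: waits 92, runs 92→106
J3: waits 106, runs 106→110
J6: waits 110, runs 110→129
Sum = 0+22+43+61+69+92+106+110 = 503.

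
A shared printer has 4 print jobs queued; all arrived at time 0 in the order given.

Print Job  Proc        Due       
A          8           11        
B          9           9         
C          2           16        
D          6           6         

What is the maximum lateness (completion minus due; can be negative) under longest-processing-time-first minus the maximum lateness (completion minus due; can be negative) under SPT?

LPT (decreasing processing time): B A D C.
B: 0→9, due 9, lateness 0
A: 9→17, due 11, lateness 6
D: 17→23, due 6, lateness 17
C: 23→25, due 16, lateness 9
Maximum = 17.
SPT (increasing processing time): C D A B.
C: 0→2, due 16, lateness -14
D: 2→8, due 6, lateness 2
A: 8→16, due 11, lateness 5
B: 16→25, due 9, lateness 16
Maximum = 16.
Difference = 17 − 16 = 1.

1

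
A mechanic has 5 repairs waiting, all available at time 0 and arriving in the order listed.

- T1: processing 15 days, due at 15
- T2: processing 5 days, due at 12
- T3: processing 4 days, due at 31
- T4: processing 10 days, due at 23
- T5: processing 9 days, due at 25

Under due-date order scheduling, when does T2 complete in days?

EDD (increasing due date): T2 T1 T4 T5 T3.
T2: 0→5

5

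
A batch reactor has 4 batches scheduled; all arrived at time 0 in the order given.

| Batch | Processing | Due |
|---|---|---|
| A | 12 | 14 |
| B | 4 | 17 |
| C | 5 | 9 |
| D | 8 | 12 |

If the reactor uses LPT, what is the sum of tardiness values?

LPT (decreasing processing time): A D C B.
A: 0→12, due 14, tardiness 0
D: 12→20, due 12, tardiness 8
C: 20→25, due 9, tardiness 16
B: 25→29, due 17, tardiness 12
Sum = 0+8+16+12 = 36.

36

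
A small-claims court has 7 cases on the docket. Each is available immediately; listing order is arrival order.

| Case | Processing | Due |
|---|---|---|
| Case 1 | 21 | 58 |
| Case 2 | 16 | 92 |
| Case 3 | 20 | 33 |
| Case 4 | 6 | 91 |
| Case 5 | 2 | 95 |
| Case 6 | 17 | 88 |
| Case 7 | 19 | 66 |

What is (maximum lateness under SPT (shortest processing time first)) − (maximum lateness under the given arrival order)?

SPT (increasing processing time): Case 5 Case 4 Case 2 Case 6 Case 7 Case 3 Case 1.
Case 5: 0→2, due 95, lateness -93
Case 4: 2→8, due 91, lateness -83
Case 2: 8→24, due 92, lateness -68
Case 6: 24→41, due 88, lateness -47
Case 7: 41→60, due 66, lateness -6
Case 3: 60→80, due 33, lateness 47
Case 1: 80→101, due 58, lateness 43
Maximum = 47.
FIFO (arrival order): Case 1 Case 2 Case 3 Case 4 Case 5 Case 6 Case 7.
Case 1: 0→21, due 58, lateness -37
Case 2: 21→37, due 92, lateness -55
Case 3: 37→57, due 33, lateness 24
Case 4: 57→63, due 91, lateness -28
Case 5: 63→65, due 95, lateness -30
Case 6: 65→82, due 88, lateness -6
Case 7: 82→101, due 66, lateness 35
Maximum = 35.
Difference = 47 − 35 = 12.

12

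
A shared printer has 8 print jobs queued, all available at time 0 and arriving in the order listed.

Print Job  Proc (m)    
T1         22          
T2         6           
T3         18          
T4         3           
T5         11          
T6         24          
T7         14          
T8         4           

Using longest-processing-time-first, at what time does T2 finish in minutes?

LPT (decreasing processing time): T6 T1 T3 T7 T5 T2 T8 T4.
T6: 0→24
T1: 24→46
T3: 46→64
T7: 64→78
T5: 78→89
T2: 89→95

95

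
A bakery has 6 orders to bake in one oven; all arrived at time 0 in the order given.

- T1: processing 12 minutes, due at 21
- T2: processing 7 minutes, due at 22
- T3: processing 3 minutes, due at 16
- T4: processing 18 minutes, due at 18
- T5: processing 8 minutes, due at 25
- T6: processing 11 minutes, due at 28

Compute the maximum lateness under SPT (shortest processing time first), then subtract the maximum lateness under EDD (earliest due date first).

10

SPT (increasing processing time): T3 T2 T5 T6 T1 T4.
T3: 0→3, due 16, lateness -13
T2: 3→10, due 22, lateness -12
T5: 10→18, due 25, lateness -7
T6: 18→29, due 28, lateness 1
T1: 29→41, due 21, lateness 20
T4: 41→59, due 18, lateness 41
Maximum = 41.
EDD (increasing due date): T3 T4 T1 T2 T5 T6.
T3: 0→3, due 16, lateness -13
T4: 3→21, due 18, lateness 3
T1: 21→33, due 21, lateness 12
T2: 33→40, due 22, lateness 18
T5: 40→48, due 25, lateness 23
T6: 48→59, due 28, lateness 31
Maximum = 31.
Difference = 41 − 31 = 10.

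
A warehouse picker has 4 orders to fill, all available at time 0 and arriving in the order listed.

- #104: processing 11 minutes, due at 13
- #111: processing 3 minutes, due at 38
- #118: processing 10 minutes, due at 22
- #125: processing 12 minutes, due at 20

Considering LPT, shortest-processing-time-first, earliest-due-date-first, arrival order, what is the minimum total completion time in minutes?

76

LPT (decreasing processing time): #125 #104 #118 #111.
#125: 0→12
#104: 12→23
#118: 23→33
#111: 33→36
Sum = 12+23+33+36 = 104.
SPT (increasing processing time): #111 #118 #104 #125.
#111: 0→3
#118: 3→13
#104: 13→24
#125: 24→36
Sum = 3+13+24+36 = 76.
EDD (increasing due date): #104 #125 #118 #111.
#104: 0→11
#125: 11→23
#118: 23→33
#111: 33→36
Sum = 11+23+33+36 = 103.
FIFO (arrival order): #104 #111 #118 #125.
#104: 0→11
#111: 11→14
#118: 14→24
#125: 24→36
Sum = 11+14+24+36 = 85.
LPT 104, SPT 76, EDD 103, FIFO 85 → minimum 76.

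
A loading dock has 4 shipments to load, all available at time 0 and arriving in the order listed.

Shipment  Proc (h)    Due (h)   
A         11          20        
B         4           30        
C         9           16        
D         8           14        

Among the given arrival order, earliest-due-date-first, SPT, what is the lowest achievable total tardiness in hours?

FIFO (arrival order): A B C D.
A: 0→11, due 20, tardiness 0
B: 11→15, due 30, tardiness 0
C: 15→24, due 16, tardiness 8
D: 24→32, due 14, tardiness 18
Sum = 0+0+8+18 = 26.
EDD (increasing due date): D C A B.
D: 0→8, due 14, tardiness 0
C: 8→17, due 16, tardiness 1
A: 17→28, due 20, tardiness 8
B: 28→32, due 30, tardiness 2
Sum = 0+1+8+2 = 11.
SPT (increasing processing time): B D C A.
B: 0→4, due 30, tardiness 0
D: 4→12, due 14, tardiness 0
C: 12→21, due 16, tardiness 5
A: 21→32, due 20, tardiness 12
Sum = 0+0+5+12 = 17.
FIFO 26, EDD 11, SPT 17 → minimum 11.

11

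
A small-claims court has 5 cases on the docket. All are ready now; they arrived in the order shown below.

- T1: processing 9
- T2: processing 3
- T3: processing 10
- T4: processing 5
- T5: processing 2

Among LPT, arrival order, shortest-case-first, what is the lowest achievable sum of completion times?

65

LPT (decreasing processing time): T3 T1 T4 T2 T5.
T3: 0→10
T1: 10→19
T4: 19→24
T2: 24→27
T5: 27→29
Sum = 10+19+24+27+29 = 109.
FIFO (arrival order): T1 T2 T3 T4 T5.
T1: 0→9
T2: 9→12
T3: 12→22
T4: 22→27
T5: 27→29
Sum = 9+12+22+27+29 = 99.
SPT (increasing processing time): T5 T2 T4 T1 T3.
T5: 0→2
T2: 2→5
T4: 5→10
T1: 10→19
T3: 19→29
Sum = 2+5+10+19+29 = 65.
LPT 109, FIFO 99, SPT 65 → minimum 65.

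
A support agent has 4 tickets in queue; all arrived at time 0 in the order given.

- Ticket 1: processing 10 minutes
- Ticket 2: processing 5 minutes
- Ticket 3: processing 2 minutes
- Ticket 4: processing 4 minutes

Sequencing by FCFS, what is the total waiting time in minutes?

42

FIFO (arrival order): Ticket 1 Ticket 2 Ticket 3 Ticket 4.
Ticket 1: waits 0, runs 0→10
Ticket 2: waits 10, runs 10→15
Ticket 3: waits 15, runs 15→17
Ticket 4: waits 17, runs 17→21
Sum = 0+10+15+17 = 42.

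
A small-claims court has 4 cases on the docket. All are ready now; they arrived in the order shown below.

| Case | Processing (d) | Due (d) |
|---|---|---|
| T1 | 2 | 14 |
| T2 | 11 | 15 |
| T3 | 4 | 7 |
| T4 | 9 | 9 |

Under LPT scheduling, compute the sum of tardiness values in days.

40

LPT (decreasing processing time): T2 T4 T3 T1.
T2: 0→11, due 15, tardiness 0
T4: 11→20, due 9, tardiness 11
T3: 20→24, due 7, tardiness 17
T1: 24→26, due 14, tardiness 12
Sum = 0+11+17+12 = 40.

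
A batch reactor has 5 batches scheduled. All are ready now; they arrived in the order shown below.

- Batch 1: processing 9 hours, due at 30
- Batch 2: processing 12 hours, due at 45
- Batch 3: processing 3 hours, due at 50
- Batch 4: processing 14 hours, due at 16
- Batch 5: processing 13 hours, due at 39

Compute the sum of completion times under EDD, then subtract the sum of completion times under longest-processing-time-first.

-7

EDD (increasing due date): Batch 4 Batch 1 Batch 5 Batch 2 Batch 3.
Batch 4: 0→14
Batch 1: 14→23
Batch 5: 23→36
Batch 2: 36→48
Batch 3: 48→51
Sum = 14+23+36+48+51 = 172.
LPT (decreasing processing time): Batch 4 Batch 5 Batch 2 Batch 1 Batch 3.
Batch 4: 0→14
Batch 5: 14→27
Batch 2: 27→39
Batch 1: 39→48
Batch 3: 48→51
Sum = 14+27+39+48+51 = 179.
Difference = 172 − 179 = -7.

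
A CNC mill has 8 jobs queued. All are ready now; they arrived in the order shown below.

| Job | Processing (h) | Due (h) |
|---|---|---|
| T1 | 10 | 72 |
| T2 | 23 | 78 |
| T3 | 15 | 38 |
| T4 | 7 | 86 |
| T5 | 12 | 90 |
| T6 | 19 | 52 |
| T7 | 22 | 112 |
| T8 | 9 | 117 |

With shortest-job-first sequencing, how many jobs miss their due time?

SPT (increasing processing time): T4 T8 T1 T5 T3 T6 T7 T2.
T4: 0→7, due 86, tardiness 0
T8: 7→16, due 117, tardiness 0
T1: 16→26, due 72, tardiness 0
T5: 26→38, due 90, tardiness 0
T3: 38→53, due 38, tardiness 15
T6: 53→72, due 52, tardiness 20
T7: 72→94, due 112, tardiness 0
T2: 94→117, due 78, tardiness 39
Late jobs: 3.

3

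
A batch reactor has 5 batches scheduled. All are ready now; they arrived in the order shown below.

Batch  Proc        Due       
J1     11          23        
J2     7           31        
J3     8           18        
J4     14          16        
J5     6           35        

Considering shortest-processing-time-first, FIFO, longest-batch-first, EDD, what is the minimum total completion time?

118

SPT (increasing processing time): J5 J2 J3 J1 J4.
J5: 0→6
J2: 6→13
J3: 13→21
J1: 21→32
J4: 32→46
Sum = 6+13+21+32+46 = 118.
FIFO (arrival order): J1 J2 J3 J4 J5.
J1: 0→11
J2: 11→18
J3: 18→26
J4: 26→40
J5: 40→46
Sum = 11+18+26+40+46 = 141.
LPT (decreasing processing time): J4 J1 J3 J2 J5.
J4: 0→14
J1: 14→25
J3: 25→33
J2: 33→40
J5: 40→46
Sum = 14+25+33+40+46 = 158.
EDD (increasing due date): J4 J3 J1 J2 J5.
J4: 0→14
J3: 14→22
J1: 22→33
J2: 33→40
J5: 40→46
Sum = 14+22+33+40+46 = 155.
SPT 118, FIFO 141, LPT 158, EDD 155 → minimum 118.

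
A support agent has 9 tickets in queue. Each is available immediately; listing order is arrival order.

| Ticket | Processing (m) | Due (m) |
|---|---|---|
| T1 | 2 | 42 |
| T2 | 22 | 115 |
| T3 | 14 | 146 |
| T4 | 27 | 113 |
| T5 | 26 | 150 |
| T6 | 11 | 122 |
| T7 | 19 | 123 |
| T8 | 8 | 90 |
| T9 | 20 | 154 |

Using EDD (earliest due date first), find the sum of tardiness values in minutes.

0

EDD (increasing due date): T1 T8 T4 T2 T6 T7 T3 T5 T9.
T1: 0→2, due 42, tardiness 0
T8: 2→10, due 90, tardiness 0
T4: 10→37, due 113, tardiness 0
T2: 37→59, due 115, tardiness 0
T6: 59→70, due 122, tardiness 0
T7: 70→89, due 123, tardiness 0
T3: 89→103, due 146, tardiness 0
T5: 103→129, due 150, tardiness 0
T9: 129→149, due 154, tardiness 0
Sum = 0+0+0+0+0+0+0+0+0 = 0.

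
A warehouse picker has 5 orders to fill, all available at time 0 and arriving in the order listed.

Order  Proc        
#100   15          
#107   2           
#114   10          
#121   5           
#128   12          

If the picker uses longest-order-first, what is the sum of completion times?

LPT (decreasing processing time): #100 #128 #114 #121 #107.
#100: 0→15
#128: 15→27
#114: 27→37
#121: 37→42
#107: 42→44
Sum = 15+27+37+42+44 = 165.

165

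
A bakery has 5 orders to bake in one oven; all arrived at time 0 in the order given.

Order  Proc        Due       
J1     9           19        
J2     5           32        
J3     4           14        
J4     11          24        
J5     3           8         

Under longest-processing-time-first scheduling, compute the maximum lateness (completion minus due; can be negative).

24

LPT (decreasing processing time): J4 J1 J2 J3 J5.
J4: 0→11, due 24, lateness -13
J1: 11→20, due 19, lateness 1
J2: 20→25, due 32, lateness -7
J3: 25→29, due 14, lateness 15
J5: 29→32, due 8, lateness 24
Maximum = 24.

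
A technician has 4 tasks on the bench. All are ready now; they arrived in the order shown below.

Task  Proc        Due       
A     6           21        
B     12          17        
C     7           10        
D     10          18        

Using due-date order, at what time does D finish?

EDD (increasing due date): C B D A.
C: 0→7
B: 7→19
D: 19→29

29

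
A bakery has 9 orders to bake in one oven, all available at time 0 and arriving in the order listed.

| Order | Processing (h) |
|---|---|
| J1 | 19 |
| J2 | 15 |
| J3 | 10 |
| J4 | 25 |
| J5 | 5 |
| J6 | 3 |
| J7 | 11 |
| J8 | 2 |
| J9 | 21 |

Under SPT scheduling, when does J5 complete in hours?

10

SPT (increasing processing time): J8 J6 J5 J3 J7 J2 J1 J9 J4.
J8: 0→2
J6: 2→5
J5: 5→10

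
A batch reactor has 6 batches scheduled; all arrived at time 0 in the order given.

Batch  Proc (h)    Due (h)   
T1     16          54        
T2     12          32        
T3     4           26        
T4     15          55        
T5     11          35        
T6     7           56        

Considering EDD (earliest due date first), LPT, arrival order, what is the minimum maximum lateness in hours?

EDD (increasing due date): T3 T2 T5 T1 T4 T6.
T3: 0→4, due 26, lateness -22
T2: 4→16, due 32, lateness -16
T5: 16→27, due 35, lateness -8
T1: 27→43, due 54, lateness -11
T4: 43→58, due 55, lateness 3
T6: 58→65, due 56, lateness 9
Maximum = 9.
LPT (decreasing processing time): T1 T4 T2 T5 T6 T3.
T1: 0→16, due 54, lateness -38
T4: 16→31, due 55, lateness -24
T2: 31→43, due 32, lateness 11
T5: 43→54, due 35, lateness 19
T6: 54→61, due 56, lateness 5
T3: 61→65, due 26, lateness 39
Maximum = 39.
FIFO (arrival order): T1 T2 T3 T4 T5 T6.
T1: 0→16, due 54, lateness -38
T2: 16→28, due 32, lateness -4
T3: 28→32, due 26, lateness 6
T4: 32→47, due 55, lateness -8
T5: 47→58, due 35, lateness 23
T6: 58→65, due 56, lateness 9
Maximum = 23.
EDD 9, LPT 39, FIFO 23 → minimum 9.

9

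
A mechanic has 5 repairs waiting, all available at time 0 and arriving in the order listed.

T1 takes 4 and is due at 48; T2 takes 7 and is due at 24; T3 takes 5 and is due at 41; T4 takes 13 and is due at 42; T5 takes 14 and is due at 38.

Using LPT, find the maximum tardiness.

LPT (decreasing processing time): T5 T4 T2 T3 T1.
T5: 0→14, due 38, tardiness 0
T4: 14→27, due 42, tardiness 0
T2: 27→34, due 24, tardiness 10
T3: 34→39, due 41, tardiness 0
T1: 39→43, due 48, tardiness 0
Maximum = 10.

10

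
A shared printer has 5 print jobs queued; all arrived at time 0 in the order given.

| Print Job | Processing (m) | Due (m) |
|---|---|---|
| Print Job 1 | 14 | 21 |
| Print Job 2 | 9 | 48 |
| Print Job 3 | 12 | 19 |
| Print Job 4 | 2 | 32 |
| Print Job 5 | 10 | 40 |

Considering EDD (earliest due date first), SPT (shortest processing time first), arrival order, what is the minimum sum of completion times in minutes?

EDD (increasing due date): Print Job 3 Print Job 1 Print Job 4 Print Job 5 Print Job 2.
Print Job 3: 0→12
Print Job 1: 12→26
Print Job 4: 26→28
Print Job 5: 28→38
Print Job 2: 38→47
Sum = 12+26+28+38+47 = 151.
SPT (increasing processing time): Print Job 4 Print Job 2 Print Job 5 Print Job 3 Print Job 1.
Print Job 4: 0→2
Print Job 2: 2→11
Print Job 5: 11→21
Print Job 3: 21→33
Print Job 1: 33→47
Sum = 2+11+21+33+47 = 114.
FIFO (arrival order): Print Job 1 Print Job 2 Print Job 3 Print Job 4 Print Job 5.
Print Job 1: 0→14
Print Job 2: 14→23
Print Job 3: 23→35
Print Job 4: 35→37
Print Job 5: 37→47
Sum = 14+23+35+37+47 = 156.
EDD 151, SPT 114, FIFO 156 → minimum 114.

114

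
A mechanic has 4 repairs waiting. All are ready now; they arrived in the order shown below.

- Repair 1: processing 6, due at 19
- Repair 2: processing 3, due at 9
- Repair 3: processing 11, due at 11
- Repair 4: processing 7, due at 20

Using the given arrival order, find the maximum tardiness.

9

FIFO (arrival order): Repair 1 Repair 2 Repair 3 Repair 4.
Repair 1: 0→6, due 19, tardiness 0
Repair 2: 6→9, due 9, tardiness 0
Repair 3: 9→20, due 11, tardiness 9
Repair 4: 20→27, due 20, tardiness 7
Maximum = 9.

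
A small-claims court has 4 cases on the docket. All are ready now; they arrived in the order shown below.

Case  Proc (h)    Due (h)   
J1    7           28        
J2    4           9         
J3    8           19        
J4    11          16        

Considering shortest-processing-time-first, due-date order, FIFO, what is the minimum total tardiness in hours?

6

SPT (increasing processing time): J2 J1 J3 J4.
J2: 0→4, due 9, tardiness 0
J1: 4→11, due 28, tardiness 0
J3: 11→19, due 19, tardiness 0
J4: 19→30, due 16, tardiness 14
Sum = 0+0+0+14 = 14.
EDD (increasing due date): J2 J4 J3 J1.
J2: 0→4, due 9, tardiness 0
J4: 4→15, due 16, tardiness 0
J3: 15→23, due 19, tardiness 4
J1: 23→30, due 28, tardiness 2
Sum = 0+0+4+2 = 6.
FIFO (arrival order): J1 J2 J3 J4.
J1: 0→7, due 28, tardiness 0
J2: 7→11, due 9, tardiness 2
J3: 11→19, due 19, tardiness 0
J4: 19→30, due 16, tardiness 14
Sum = 0+2+0+14 = 16.
SPT 14, EDD 6, FIFO 16 → minimum 6.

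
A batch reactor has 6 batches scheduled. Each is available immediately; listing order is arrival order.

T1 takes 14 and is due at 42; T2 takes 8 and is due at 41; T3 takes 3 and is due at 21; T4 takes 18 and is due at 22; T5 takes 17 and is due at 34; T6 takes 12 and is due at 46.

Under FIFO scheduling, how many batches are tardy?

FIFO (arrival order): T1 T2 T3 T4 T5 T6.
T1: 0→14, due 42, tardiness 0
T2: 14→22, due 41, tardiness 0
T3: 22→25, due 21, tardiness 4
T4: 25→43, due 22, tardiness 21
T5: 43→60, due 34, tardiness 26
T6: 60→72, due 46, tardiness 26
Late batches: 4.

4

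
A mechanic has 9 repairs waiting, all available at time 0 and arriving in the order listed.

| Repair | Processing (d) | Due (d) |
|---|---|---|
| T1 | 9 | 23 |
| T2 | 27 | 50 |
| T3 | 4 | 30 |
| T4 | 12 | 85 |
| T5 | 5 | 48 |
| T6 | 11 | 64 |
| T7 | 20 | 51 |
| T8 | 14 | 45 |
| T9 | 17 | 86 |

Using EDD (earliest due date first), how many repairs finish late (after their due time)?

5

EDD (increasing due date): T1 T3 T8 T5 T2 T7 T6 T4 T9.
T1: 0→9, due 23, tardiness 0
T3: 9→13, due 30, tardiness 0
T8: 13→27, due 45, tardiness 0
T5: 27→32, due 48, tardiness 0
T2: 32→59, due 50, tardiness 9
T7: 59→79, due 51, tardiness 28
T6: 79→90, due 64, tardiness 26
T4: 90→102, due 85, tardiness 17
T9: 102→119, due 86, tardiness 33
Late repairs: 5.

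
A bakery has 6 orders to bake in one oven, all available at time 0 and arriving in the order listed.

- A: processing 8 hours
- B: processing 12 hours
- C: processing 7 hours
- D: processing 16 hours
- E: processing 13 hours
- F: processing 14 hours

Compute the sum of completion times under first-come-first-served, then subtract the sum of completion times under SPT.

11

FIFO (arrival order): A B C D E F.
A: 0→8
B: 8→20
C: 20→27
D: 27→43
E: 43→56
F: 56→70
Sum = 8+20+27+43+56+70 = 224.
SPT (increasing processing time): C A B E F D.
C: 0→7
A: 7→15
B: 15→27
E: 27→40
F: 40→54
D: 54→70
Sum = 7+15+27+40+54+70 = 213.
Difference = 224 − 213 = 11.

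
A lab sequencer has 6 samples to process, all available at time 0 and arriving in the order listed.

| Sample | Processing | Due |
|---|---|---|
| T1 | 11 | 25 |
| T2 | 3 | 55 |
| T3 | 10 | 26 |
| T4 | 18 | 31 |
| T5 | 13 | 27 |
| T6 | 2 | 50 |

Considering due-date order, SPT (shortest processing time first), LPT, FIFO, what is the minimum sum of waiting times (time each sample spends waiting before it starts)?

EDD (increasing due date): T1 T3 T5 T4 T6 T2.
T1: waits 0, runs 0→11
T3: waits 11, runs 11→21
T5: waits 21, runs 21→34
T4: waits 34, runs 34→52
T6: waits 52, runs 52→54
T2: waits 54, runs 54→57
Sum = 0+11+21+34+52+54 = 172.
SPT (increasing processing time): T6 T2 T3 T1 T5 T4.
T6: waits 0, runs 0→2
T2: waits 2, runs 2→5
T3: waits 5, runs 5→15
T1: waits 15, runs 15→26
T5: waits 26, runs 26→39
T4: waits 39, runs 39→57
Sum = 0+2+5+15+26+39 = 87.
LPT (decreasing processing time): T4 T5 T1 T3 T2 T6.
T4: waits 0, runs 0→18
T5: waits 18, runs 18→31
T1: waits 31, runs 31→42
T3: waits 42, runs 42→52
T2: waits 52, runs 52→55
T6: waits 55, runs 55→57
Sum = 0+18+31+42+52+55 = 198.
FIFO (arrival order): T1 T2 T3 T4 T5 T6.
T1: waits 0, runs 0→11
T2: waits 11, runs 11→14
T3: waits 14, runs 14→24
T4: waits 24, runs 24→42
T5: waits 42, runs 42→55
T6: waits 55, runs 55→57
Sum = 0+11+14+24+42+55 = 146.
EDD 172, SPT 87, LPT 198, FIFO 146 → minimum 87.

87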